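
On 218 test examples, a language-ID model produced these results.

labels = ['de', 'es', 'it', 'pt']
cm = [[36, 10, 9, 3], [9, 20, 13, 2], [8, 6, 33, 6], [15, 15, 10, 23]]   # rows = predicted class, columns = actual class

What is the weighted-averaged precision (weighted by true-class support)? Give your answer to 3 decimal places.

0.543

Per-class precision (TP/(TP+FP)):
  de: TP=36, FP=10+9+3=22 → 36/58 = 0.6207
  es: TP=20, FP=9+13+2=24 → 20/44 = 0.4545
  it: TP=33, FP=8+6+6=20 → 33/53 = 0.6226
  pt: TP=23, FP=15+15+10=40 → 23/63 = 0.3651
Weighted-precision = Σ (supportᵢ/N)·precisionᵢ with N=218: (68/218)·0.6207 + (51/218)·0.4545 + (65/218)·0.6226 + (34/218)·0.3651 = 0.543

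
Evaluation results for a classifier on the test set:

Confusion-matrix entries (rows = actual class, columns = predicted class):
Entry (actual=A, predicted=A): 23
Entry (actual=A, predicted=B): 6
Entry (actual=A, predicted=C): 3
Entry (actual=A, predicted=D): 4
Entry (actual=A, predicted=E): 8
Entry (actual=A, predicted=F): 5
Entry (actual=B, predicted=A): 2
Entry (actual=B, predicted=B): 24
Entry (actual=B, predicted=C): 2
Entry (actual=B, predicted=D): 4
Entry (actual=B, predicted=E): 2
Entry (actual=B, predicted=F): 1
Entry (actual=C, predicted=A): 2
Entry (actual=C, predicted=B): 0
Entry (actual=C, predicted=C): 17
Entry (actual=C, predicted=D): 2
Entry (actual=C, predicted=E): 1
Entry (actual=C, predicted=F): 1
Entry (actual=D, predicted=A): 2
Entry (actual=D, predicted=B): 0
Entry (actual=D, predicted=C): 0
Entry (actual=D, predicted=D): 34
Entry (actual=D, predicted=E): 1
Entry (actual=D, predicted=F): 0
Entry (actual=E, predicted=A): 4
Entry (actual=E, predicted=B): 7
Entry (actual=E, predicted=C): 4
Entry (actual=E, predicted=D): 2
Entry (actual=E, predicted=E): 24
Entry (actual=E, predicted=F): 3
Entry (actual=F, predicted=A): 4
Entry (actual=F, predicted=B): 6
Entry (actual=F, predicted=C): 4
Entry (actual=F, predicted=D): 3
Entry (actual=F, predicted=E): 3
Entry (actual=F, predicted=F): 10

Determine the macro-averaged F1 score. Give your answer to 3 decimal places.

0.593

Per-class F1 score (2·TP/(2·TP+FP+FN)):
  A: TP=23, FP=2+2+2+4+4=14, FN=6+3+4+8+5=26 → 46/86 = 0.5349
  B: TP=24, FP=6+0+0+7+6=19, FN=2+2+4+2+1=11 → 48/78 = 0.6154
  C: TP=17, FP=3+2+0+4+4=13, FN=2+0+2+1+1=6 → 34/53 = 0.6415
  D: TP=34, FP=4+4+2+2+3=15, FN=2+0+0+1+0=3 → 68/86 = 0.7907
  E: TP=24, FP=8+2+1+1+3=15, FN=4+7+4+2+3=20 → 48/83 = 0.5783
  F: TP=10, FP=5+1+1+0+3=10, FN=4+6+4+3+3=20 → 20/50 = 0.4000
Macro-F1 score = mean = (0.5349 + 0.6154 + 0.6415 + 0.7907 + 0.5783 + 0.4000) / 6 = 0.593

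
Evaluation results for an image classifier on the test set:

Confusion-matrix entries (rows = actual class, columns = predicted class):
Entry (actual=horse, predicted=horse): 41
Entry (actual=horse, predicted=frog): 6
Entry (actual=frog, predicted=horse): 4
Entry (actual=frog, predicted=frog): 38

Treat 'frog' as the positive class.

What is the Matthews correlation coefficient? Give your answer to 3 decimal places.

MCC = (TP·TN − FP·FN) / √((TP+FP)(TP+FN)(TN+FP)(TN+FN))
Numerator = 38·41 − 6·4 = 1534
Denominator = √(44·42·47·45) = √3908520 = 1976.9977
MCC = 1534 / 1976.9977 = 0.776

0.776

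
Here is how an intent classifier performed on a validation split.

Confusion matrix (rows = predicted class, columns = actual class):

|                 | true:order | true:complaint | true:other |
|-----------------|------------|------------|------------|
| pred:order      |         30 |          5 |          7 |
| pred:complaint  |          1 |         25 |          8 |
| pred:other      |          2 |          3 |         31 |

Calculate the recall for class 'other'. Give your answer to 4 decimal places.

0.6739

Treat 'other' as positive and all other classes as negative.
recall = TP/(TP+FN).
other: TP=31, FN=7+8=15 → 31/46 = 0.67391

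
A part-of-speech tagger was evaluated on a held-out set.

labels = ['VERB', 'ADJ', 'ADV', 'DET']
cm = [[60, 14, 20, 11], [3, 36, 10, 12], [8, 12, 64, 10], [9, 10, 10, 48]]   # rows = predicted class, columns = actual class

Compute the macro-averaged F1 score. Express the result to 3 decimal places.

Per-class F1 score (2·TP/(2·TP+FP+FN)):
  VERB: TP=60, FP=14+20+11=45, FN=3+8+9=20 → 120/185 = 0.6486
  ADJ: TP=36, FP=3+10+12=25, FN=14+12+10=36 → 72/133 = 0.5414
  ADV: TP=64, FP=8+12+10=30, FN=20+10+10=40 → 128/198 = 0.6465
  DET: TP=48, FP=9+10+10=29, FN=11+12+10=33 → 96/158 = 0.6076
Macro-F1 score = mean = (0.6486 + 0.5414 + 0.6465 + 0.6076) / 4 = 0.611

0.611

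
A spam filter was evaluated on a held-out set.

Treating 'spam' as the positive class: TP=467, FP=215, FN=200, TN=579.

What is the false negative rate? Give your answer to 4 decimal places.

0.2999

FNR = FN/(FN+TP) = 200/(200+467) = 0.2999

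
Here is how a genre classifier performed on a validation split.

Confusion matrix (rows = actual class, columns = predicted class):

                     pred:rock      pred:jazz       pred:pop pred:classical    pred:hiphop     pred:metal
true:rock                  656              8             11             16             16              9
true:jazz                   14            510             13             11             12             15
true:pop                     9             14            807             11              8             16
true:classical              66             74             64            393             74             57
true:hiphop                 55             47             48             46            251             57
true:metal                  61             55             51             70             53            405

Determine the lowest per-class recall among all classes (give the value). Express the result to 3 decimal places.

0.498

Per-class recall (TP/(TP+FN)):
  rock: TP=656, FN=8+11+16+16+9=60 → 656/716 = 0.9162
  jazz: TP=510, FN=14+13+11+12+15=65 → 510/575 = 0.8870
  pop: TP=807, FN=9+14+11+8+16=58 → 807/865 = 0.9329
  classical: TP=393, FN=66+74+64+74+57=335 → 393/728 = 0.5398
  hiphop: TP=251, FN=55+47+48+46+57=253 → 251/504 = 0.4980
  metal: TP=405, FN=61+55+51+70+53=290 → 405/695 = 0.5827
Lowest is class 'hiphop' with recall = 0.498.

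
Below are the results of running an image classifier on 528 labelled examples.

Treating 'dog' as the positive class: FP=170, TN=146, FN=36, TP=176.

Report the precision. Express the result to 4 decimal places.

0.5087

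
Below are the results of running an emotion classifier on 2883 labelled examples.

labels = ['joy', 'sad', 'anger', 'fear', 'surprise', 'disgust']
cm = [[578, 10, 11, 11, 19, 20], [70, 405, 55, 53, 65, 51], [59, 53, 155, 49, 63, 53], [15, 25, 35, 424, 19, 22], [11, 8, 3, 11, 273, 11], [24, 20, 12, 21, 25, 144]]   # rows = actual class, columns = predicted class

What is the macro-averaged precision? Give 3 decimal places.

Per-class precision (TP/(TP+FP)):
  joy: TP=578, FP=70+59+15+11+24=179 → 578/757 = 0.7635
  sad: TP=405, FP=10+53+25+8+20=116 → 405/521 = 0.7774
  anger: TP=155, FP=11+55+35+3+12=116 → 155/271 = 0.5720
  fear: TP=424, FP=11+53+49+11+21=145 → 424/569 = 0.7452
  surprise: TP=273, FP=19+65+63+19+25=191 → 273/464 = 0.5884
  disgust: TP=144, FP=20+51+53+22+11=157 → 144/301 = 0.4784
Macro-precision = mean = (0.7635 + 0.7774 + 0.5720 + 0.7452 + 0.5884 + 0.4784) / 6 = 0.654

0.654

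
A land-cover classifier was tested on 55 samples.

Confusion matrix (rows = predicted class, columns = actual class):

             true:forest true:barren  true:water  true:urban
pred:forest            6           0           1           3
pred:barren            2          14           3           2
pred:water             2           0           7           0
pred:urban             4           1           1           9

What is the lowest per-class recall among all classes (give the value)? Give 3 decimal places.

Per-class recall (TP/(TP+FN)):
  forest: TP=6, FN=2+2+4=8 → 6/14 = 0.4286
  barren: TP=14, FN=0+0+1=1 → 14/15 = 0.9333
  water: TP=7, FN=1+3+1=5 → 7/12 = 0.5833
  urban: TP=9, FN=3+2+0=5 → 9/14 = 0.6429
Lowest is class 'forest' with recall = 0.429.

0.429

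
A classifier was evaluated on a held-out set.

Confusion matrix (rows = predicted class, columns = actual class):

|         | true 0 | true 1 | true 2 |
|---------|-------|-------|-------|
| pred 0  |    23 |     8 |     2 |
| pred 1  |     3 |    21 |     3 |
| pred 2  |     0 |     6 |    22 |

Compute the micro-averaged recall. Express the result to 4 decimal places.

0.7500

Micro-averaging pools counts across classes: ΣTP=66, ΣFP=22, ΣFN=22.
Micro-recall = TP/(TP+FN) on pooled counts = 0.7500 (equals overall accuracy in single-label multiclass).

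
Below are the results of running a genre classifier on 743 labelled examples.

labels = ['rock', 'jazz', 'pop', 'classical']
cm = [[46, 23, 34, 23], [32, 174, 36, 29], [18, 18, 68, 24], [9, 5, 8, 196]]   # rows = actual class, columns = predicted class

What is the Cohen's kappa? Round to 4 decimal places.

Observed agreement pₒ = trace/N = 484/743 = 0.65141
Expected agreement pₑ = Σ (rowᵢ·colᵢ)/N² = (126·105 + 271·220 + 128·146 + 218·272)/743² = 0.27323
κ = (pₒ − pₑ)/(1 − pₑ) = (0.65141 − 0.27323)/(1 − 0.27323) = 0.5204

0.5204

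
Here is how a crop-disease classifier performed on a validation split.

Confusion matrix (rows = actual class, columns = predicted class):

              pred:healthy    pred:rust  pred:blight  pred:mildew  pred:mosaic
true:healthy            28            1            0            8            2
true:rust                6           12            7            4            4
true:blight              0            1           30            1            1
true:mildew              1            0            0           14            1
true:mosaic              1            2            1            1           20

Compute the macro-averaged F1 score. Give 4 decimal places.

Per-class F1 score (2·TP/(2·TP+FP+FN)):
  healthy: TP=28, FP=6+0+1+1=8, FN=1+0+8+2=11 → 56/75 = 0.74667
  rust: TP=12, FP=1+1+0+2=4, FN=6+7+4+4=21 → 24/49 = 0.48980
  blight: TP=30, FP=0+7+0+1=8, FN=0+1+1+1=3 → 60/71 = 0.84507
  mildew: TP=14, FP=8+4+1+1=14, FN=1+0+0+1=2 → 28/44 = 0.63636
  mosaic: TP=20, FP=2+4+1+1=8, FN=1+2+1+1=5 → 40/53 = 0.75472
Macro-F1 score = mean = (0.74667 + 0.48980 + 0.84507 + 0.63636 + 0.75472) / 5 = 0.6945

0.6945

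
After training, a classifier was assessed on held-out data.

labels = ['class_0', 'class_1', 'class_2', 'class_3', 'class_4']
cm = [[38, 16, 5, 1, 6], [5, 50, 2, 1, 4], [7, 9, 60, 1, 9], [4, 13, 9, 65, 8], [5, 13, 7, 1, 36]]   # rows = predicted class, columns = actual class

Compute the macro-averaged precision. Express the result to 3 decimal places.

0.663

Per-class precision (TP/(TP+FP)):
  class_0: TP=38, FP=16+5+1+6=28 → 38/66 = 0.5758
  class_1: TP=50, FP=5+2+1+4=12 → 50/62 = 0.8065
  class_2: TP=60, FP=7+9+1+9=26 → 60/86 = 0.6977
  class_3: TP=65, FP=4+13+9+8=34 → 65/99 = 0.6566
  class_4: TP=36, FP=5+13+7+1=26 → 36/62 = 0.5806
Macro-precision = mean = (0.5758 + 0.8065 + 0.6977 + 0.6566 + 0.5806) / 5 = 0.663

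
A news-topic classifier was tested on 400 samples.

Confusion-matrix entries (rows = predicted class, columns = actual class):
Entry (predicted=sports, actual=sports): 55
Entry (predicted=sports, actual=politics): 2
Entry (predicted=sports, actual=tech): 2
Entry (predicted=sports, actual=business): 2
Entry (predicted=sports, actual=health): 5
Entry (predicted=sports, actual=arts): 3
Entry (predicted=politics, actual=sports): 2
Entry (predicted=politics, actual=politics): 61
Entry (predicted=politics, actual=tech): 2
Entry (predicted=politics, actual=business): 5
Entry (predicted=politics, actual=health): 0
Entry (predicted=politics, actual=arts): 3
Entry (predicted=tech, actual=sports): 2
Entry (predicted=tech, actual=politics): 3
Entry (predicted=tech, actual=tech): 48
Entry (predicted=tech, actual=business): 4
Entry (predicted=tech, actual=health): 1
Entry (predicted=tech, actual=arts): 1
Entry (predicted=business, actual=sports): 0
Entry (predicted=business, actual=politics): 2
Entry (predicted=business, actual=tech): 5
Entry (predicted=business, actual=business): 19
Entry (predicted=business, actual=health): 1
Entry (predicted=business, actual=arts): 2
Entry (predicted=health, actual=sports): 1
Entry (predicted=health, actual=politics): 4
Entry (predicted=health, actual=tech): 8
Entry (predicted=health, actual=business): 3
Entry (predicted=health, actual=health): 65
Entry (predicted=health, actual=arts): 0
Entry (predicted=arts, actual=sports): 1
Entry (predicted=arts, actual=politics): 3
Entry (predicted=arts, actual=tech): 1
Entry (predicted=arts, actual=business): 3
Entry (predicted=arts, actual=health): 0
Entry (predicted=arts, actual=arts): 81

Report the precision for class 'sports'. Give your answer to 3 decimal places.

0.797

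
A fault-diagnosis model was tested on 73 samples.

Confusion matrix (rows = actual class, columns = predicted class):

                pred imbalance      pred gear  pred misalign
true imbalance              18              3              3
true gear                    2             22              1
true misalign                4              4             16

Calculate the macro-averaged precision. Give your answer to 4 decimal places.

0.7695

Per-class precision (TP/(TP+FP)):
  imbalance: TP=18, FP=2+4=6 → 18/24 = 0.75000
  gear: TP=22, FP=3+4=7 → 22/29 = 0.75862
  misalign: TP=16, FP=3+1=4 → 16/20 = 0.80000
Macro-precision = mean = (0.75000 + 0.75862 + 0.80000) / 3 = 0.7695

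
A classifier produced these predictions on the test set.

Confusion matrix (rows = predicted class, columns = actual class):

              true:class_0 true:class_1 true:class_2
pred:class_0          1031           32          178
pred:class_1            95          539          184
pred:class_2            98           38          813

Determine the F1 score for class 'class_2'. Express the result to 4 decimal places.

F1 score = 2·TP/(2·TP+FP+FN).
class_2: TP=813, FP=98+38=136, FN=178+184=362 → 1626/2124 = 0.76554

0.7655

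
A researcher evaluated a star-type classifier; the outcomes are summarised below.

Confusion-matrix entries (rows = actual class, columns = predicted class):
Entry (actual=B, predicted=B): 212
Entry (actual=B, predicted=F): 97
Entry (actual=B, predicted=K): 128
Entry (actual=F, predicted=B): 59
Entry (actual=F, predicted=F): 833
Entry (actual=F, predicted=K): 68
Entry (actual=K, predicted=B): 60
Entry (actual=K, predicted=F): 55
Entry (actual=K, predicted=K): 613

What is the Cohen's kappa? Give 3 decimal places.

0.650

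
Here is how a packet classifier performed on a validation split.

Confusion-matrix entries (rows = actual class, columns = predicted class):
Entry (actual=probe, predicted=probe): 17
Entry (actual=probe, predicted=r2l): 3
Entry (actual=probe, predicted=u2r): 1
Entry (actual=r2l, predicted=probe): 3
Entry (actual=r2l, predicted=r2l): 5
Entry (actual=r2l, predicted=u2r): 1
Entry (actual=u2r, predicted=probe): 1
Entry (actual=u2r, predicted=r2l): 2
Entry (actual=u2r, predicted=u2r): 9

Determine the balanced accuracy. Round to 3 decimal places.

Balanced accuracy = mean of per-class recall.
  probe: recall = 17/21 = 0.8095
  r2l: recall = 5/9 = 0.5556
  u2r: recall = 9/12 = 0.7500
Mean = (0.8095 + 0.5556 + 0.7500) / 3 = 0.705

0.705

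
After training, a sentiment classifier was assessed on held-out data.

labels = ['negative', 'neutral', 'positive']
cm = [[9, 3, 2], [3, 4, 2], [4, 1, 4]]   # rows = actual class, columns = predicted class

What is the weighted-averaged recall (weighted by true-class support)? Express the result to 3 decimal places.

0.531

Per-class recall (TP/(TP+FN)):
  negative: TP=9, FN=3+2=5 → 9/14 = 0.6429
  neutral: TP=4, FN=3+2=5 → 4/9 = 0.4444
  positive: TP=4, FN=4+1=5 → 4/9 = 0.4444
Weighted-recall = Σ (supportᵢ/N)·recallᵢ with N=32: (14/32)·0.6429 + (9/32)·0.4444 + (9/32)·0.4444 = 0.531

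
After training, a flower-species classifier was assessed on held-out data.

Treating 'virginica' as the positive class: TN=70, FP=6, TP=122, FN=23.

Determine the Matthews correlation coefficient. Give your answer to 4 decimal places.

MCC = (TP·TN − FP·FN) / √((TP+FP)(TP+FN)(TN+FP)(TN+FN))
Numerator = 122·70 − 6·23 = 8402
Denominator = √(128·145·76·93) = √131182080 = 11453.4746
MCC = 8402 / 11453.4746 = 0.7336

0.7336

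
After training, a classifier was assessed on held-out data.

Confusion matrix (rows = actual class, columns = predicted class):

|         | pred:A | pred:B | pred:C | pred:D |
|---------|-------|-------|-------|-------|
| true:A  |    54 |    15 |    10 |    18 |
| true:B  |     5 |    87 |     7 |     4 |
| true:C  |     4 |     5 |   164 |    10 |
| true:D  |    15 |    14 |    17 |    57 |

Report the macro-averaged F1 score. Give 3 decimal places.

0.712

Per-class F1 score (2·TP/(2·TP+FP+FN)):
  A: TP=54, FP=5+4+15=24, FN=15+10+18=43 → 108/175 = 0.6171
  B: TP=87, FP=15+5+14=34, FN=5+7+4=16 → 174/224 = 0.7768
  C: TP=164, FP=10+7+17=34, FN=4+5+10=19 → 328/381 = 0.8609
  D: TP=57, FP=18+4+10=32, FN=15+14+17=46 → 114/192 = 0.5938
Macro-F1 score = mean = (0.6171 + 0.7768 + 0.8609 + 0.5938) / 4 = 0.712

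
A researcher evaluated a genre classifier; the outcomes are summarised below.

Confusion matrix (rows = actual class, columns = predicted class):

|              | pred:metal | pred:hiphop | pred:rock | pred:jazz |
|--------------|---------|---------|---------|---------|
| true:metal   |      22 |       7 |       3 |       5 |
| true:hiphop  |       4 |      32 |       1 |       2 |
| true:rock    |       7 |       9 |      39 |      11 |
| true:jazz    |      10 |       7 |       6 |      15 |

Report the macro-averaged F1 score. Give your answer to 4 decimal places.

Per-class F1 score (2·TP/(2·TP+FP+FN)):
  metal: TP=22, FP=4+7+10=21, FN=7+3+5=15 → 44/80 = 0.55000
  hiphop: TP=32, FP=7+9+7=23, FN=4+1+2=7 → 64/94 = 0.68085
  rock: TP=39, FP=3+1+6=10, FN=7+9+11=27 → 78/115 = 0.67826
  jazz: TP=15, FP=5+2+11=18, FN=10+7+6=23 → 30/71 = 0.42254
Macro-F1 score = mean = (0.55000 + 0.68085 + 0.67826 + 0.42254) / 4 = 0.5829

0.5829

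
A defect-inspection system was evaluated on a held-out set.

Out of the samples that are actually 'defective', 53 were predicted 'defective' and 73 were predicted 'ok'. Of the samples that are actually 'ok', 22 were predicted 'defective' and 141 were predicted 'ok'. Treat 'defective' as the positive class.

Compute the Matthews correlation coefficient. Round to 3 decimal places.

MCC = (TP·TN − FP·FN) / √((TP+FP)(TP+FN)(TN+FP)(TN+FN))
Numerator = 53·141 − 22·73 = 5867
Denominator = √(75·126·163·214) = √329634900 = 18155.8503
MCC = 5867 / 18155.8503 = 0.323

0.323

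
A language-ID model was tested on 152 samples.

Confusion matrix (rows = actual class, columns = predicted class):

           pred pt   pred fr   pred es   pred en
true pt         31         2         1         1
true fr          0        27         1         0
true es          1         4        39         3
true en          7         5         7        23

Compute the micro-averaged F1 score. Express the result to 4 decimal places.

0.7895

Micro-averaging pools counts across classes: ΣTP=120, ΣFP=32, ΣFN=32.
Micro-F1 score = 2·TP/(2·TP+FP+FN) on pooled counts = 0.7895 (equals overall accuracy in single-label multiclass).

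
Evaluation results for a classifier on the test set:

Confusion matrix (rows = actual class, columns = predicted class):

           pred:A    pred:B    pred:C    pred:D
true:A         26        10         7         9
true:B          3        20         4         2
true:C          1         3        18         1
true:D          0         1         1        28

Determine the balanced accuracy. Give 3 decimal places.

0.726

Balanced accuracy = mean of per-class recall.
  A: recall = 26/52 = 0.5000
  B: recall = 20/29 = 0.6897
  C: recall = 18/23 = 0.7826
  D: recall = 28/30 = 0.9333
Mean = (0.5000 + 0.6897 + 0.7826 + 0.9333) / 4 = 0.726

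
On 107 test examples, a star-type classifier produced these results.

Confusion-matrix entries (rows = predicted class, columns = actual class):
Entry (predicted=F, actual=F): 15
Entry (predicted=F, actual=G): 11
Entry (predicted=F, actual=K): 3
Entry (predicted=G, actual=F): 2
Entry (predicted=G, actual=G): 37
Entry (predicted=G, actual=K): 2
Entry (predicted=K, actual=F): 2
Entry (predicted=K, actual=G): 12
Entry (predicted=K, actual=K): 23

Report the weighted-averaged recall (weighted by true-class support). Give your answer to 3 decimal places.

0.701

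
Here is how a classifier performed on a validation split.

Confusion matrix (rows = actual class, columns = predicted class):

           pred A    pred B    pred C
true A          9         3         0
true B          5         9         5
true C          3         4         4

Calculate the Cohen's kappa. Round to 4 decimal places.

Observed agreement pₒ = trace/N = 22/42 = 0.52381
Expected agreement pₑ = Σ (rowᵢ·colᵢ)/N² = (12·17 + 19·16 + 11·9)/42² = 0.34410
κ = (pₒ − pₑ)/(1 − pₑ) = (0.52381 − 0.34410)/(1 − 0.34410) = 0.2740

0.2740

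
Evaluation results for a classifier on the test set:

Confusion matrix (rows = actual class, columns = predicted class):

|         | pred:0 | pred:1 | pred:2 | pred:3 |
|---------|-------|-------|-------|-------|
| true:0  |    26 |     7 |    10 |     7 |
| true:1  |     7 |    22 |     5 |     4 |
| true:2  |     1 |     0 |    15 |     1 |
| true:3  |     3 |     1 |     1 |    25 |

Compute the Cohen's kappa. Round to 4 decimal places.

0.5334

Observed agreement pₒ = trace/N = 88/135 = 0.65185
Expected agreement pₑ = Σ (rowᵢ·colᵢ)/N² = (50·37 + 38·30 + 17·31 + 30·37)/135² = 0.25388
κ = (pₒ − pₑ)/(1 − pₑ) = (0.65185 − 0.25388)/(1 − 0.25388) = 0.5334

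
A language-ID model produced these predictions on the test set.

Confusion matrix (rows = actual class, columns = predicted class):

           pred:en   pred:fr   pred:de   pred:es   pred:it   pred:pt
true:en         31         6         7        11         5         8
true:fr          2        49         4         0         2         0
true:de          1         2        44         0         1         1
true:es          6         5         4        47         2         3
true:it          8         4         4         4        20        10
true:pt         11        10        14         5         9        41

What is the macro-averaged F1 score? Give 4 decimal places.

0.6017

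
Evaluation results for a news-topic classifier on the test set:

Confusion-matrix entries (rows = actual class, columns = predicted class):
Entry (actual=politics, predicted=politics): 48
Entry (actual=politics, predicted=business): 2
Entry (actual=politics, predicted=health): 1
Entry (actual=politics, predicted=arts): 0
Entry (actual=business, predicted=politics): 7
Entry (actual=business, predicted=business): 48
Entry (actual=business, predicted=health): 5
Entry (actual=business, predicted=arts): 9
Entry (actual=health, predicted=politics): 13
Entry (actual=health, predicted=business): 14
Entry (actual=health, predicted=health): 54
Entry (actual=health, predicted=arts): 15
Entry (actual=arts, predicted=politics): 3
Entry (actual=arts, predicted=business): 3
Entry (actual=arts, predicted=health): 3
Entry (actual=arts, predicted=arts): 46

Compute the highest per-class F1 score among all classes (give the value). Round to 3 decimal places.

Per-class F1 score (2·TP/(2·TP+FP+FN)):
  politics: TP=48, FP=7+13+3=23, FN=2+1+0=3 → 96/122 = 0.7869
  business: TP=48, FP=2+14+3=19, FN=7+5+9=21 → 96/136 = 0.7059
  health: TP=54, FP=1+5+3=9, FN=13+14+15=42 → 108/159 = 0.6792
  arts: TP=46, FP=0+9+15=24, FN=3+3+3=9 → 92/125 = 0.7360
Highest is class 'politics' with F1 score = 0.787.

0.787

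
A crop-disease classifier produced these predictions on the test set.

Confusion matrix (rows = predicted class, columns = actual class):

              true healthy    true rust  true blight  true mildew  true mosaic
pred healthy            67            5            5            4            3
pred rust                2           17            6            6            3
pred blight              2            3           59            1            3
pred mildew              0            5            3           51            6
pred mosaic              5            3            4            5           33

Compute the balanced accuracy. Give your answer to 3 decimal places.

Balanced accuracy = mean of per-class recall.
  healthy: recall = 67/76 = 0.8816
  rust: recall = 17/33 = 0.5152
  blight: recall = 59/77 = 0.7662
  mildew: recall = 51/67 = 0.7612
  mosaic: recall = 33/48 = 0.6875
Mean = (0.8816 + 0.5152 + 0.7662 + 0.7612 + 0.6875) / 5 = 0.722

0.722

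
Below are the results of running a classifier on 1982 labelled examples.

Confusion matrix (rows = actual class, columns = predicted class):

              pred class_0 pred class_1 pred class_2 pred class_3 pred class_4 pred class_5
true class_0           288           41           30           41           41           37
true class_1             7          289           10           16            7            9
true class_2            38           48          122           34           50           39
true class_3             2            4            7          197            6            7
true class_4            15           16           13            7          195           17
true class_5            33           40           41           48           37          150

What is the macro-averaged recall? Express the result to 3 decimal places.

0.647

Per-class recall (TP/(TP+FN)):
  class_0: TP=288, FN=41+30+41+41+37=190 → 288/478 = 0.6025
  class_1: TP=289, FN=7+10+16+7+9=49 → 289/338 = 0.8550
  class_2: TP=122, FN=38+48+34+50+39=209 → 122/331 = 0.3686
  class_3: TP=197, FN=2+4+7+6+7=26 → 197/223 = 0.8834
  class_4: TP=195, FN=15+16+13+7+17=68 → 195/263 = 0.7414
  class_5: TP=150, FN=33+40+41+48+37=199 → 150/349 = 0.4298
Macro-recall = mean = (0.6025 + 0.8550 + 0.3686 + 0.8834 + 0.7414 + 0.4298) / 6 = 0.647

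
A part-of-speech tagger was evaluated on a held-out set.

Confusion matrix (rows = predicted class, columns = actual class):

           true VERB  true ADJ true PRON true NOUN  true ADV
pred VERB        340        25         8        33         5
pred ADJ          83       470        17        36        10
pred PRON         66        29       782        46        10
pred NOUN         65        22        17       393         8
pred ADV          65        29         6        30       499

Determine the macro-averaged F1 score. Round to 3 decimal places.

Per-class F1 score (2·TP/(2·TP+FP+FN)):
  VERB: TP=340, FP=25+8+33+5=71, FN=83+66+65+65=279 → 680/1030 = 0.6602
  ADJ: TP=470, FP=83+17+36+10=146, FN=25+29+22+29=105 → 940/1191 = 0.7893
  PRON: TP=782, FP=66+29+46+10=151, FN=8+17+17+6=48 → 1564/1763 = 0.8871
  NOUN: TP=393, FP=65+22+17+8=112, FN=33+36+46+30=145 → 786/1043 = 0.7536
  ADV: TP=499, FP=65+29+6+30=130, FN=5+10+10+8=33 → 998/1161 = 0.8596
Macro-F1 score = mean = (0.6602 + 0.7893 + 0.8871 + 0.7536 + 0.8596) / 5 = 0.790

0.790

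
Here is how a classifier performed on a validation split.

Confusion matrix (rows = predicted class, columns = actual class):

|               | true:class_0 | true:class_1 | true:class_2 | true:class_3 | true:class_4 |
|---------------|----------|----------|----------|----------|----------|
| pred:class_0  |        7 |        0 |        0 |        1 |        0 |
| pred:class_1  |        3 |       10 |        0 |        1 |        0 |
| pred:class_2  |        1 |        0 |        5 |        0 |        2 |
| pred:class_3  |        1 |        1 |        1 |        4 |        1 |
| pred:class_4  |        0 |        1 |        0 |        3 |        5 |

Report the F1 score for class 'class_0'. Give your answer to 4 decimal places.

0.7000

F1 score = 2·TP/(2·TP+FP+FN).
class_0: TP=7, FP=0+0+1+0=1, FN=3+1+1+0=5 → 14/20 = 0.70000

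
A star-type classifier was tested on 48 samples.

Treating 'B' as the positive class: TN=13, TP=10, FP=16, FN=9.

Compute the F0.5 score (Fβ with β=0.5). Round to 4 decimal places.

Fβ = (1+β²)·TP / ((1+β²)·TP + β²·FN + FP), with β²=1/4
= 1.25·10 / (1.25·10 + 0.25·9 + 16) = 0.4065

0.4065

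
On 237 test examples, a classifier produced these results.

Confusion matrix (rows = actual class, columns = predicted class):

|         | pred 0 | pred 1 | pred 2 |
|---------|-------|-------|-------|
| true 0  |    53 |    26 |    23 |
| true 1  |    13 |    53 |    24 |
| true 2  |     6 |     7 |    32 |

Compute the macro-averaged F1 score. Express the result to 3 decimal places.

0.576

Per-class F1 score (2·TP/(2·TP+FP+FN)):
  0: TP=53, FP=13+6=19, FN=26+23=49 → 106/174 = 0.6092
  1: TP=53, FP=26+7=33, FN=13+24=37 → 106/176 = 0.6023
  2: TP=32, FP=23+24=47, FN=6+7=13 → 64/124 = 0.5161
Macro-F1 score = mean = (0.6092 + 0.6023 + 0.5161) / 3 = 0.576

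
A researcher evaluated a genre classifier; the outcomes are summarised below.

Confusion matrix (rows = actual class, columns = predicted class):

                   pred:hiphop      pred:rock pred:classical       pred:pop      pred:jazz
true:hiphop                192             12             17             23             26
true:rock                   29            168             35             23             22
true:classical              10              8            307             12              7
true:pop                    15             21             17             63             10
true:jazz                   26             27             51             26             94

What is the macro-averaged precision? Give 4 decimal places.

Per-class precision (TP/(TP+FP)):
  hiphop: TP=192, FP=29+10+15+26=80 → 192/272 = 0.70588
  rock: TP=168, FP=12+8+21+27=68 → 168/236 = 0.71186
  classical: TP=307, FP=17+35+17+51=120 → 307/427 = 0.71897
  pop: TP=63, FP=23+23+12+26=84 → 63/147 = 0.42857
  jazz: TP=94, FP=26+22+7+10=65 → 94/159 = 0.59119
Macro-precision = mean = (0.70588 + 0.71186 + 0.71897 + 0.42857 + 0.59119) / 5 = 0.6313

0.6313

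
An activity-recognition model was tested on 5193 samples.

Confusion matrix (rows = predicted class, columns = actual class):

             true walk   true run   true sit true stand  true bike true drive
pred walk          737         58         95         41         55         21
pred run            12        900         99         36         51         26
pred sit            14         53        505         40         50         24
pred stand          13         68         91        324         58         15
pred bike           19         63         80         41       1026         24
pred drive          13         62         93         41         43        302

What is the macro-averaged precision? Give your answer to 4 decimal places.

0.7004

Per-class precision (TP/(TP+FP)):
  walk: TP=737, FP=58+95+41+55+21=270 → 737/1007 = 0.73188
  run: TP=900, FP=12+99+36+51+26=224 → 900/1124 = 0.80071
  sit: TP=505, FP=14+53+40+50+24=181 → 505/686 = 0.73615
  stand: TP=324, FP=13+68+91+58+15=245 → 324/569 = 0.56942
  bike: TP=1026, FP=19+63+80+41+24=227 → 1026/1253 = 0.81883
  drive: TP=302, FP=13+62+93+41+43=252 → 302/554 = 0.54513
Macro-precision = mean = (0.73188 + 0.80071 + 0.73615 + 0.56942 + 0.81883 + 0.54513) / 6 = 0.7004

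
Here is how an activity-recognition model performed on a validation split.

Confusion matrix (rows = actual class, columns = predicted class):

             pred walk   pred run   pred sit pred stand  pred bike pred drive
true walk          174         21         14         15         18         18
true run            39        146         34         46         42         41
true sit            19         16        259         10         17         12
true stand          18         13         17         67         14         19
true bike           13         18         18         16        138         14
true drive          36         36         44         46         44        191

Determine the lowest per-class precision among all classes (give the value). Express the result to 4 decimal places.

Per-class precision (TP/(TP+FP)):
  walk: TP=174, FP=39+19+18+13+36=125 → 174/299 = 0.58194
  run: TP=146, FP=21+16+13+18+36=104 → 146/250 = 0.58400
  sit: TP=259, FP=14+34+17+18+44=127 → 259/386 = 0.67098
  stand: TP=67, FP=15+46+10+16+46=133 → 67/200 = 0.33500
  bike: TP=138, FP=18+42+17+14+44=135 → 138/273 = 0.50549
  drive: TP=191, FP=18+41+12+19+14=104 → 191/295 = 0.64746
Lowest is class 'stand' with precision = 0.3350.

0.3350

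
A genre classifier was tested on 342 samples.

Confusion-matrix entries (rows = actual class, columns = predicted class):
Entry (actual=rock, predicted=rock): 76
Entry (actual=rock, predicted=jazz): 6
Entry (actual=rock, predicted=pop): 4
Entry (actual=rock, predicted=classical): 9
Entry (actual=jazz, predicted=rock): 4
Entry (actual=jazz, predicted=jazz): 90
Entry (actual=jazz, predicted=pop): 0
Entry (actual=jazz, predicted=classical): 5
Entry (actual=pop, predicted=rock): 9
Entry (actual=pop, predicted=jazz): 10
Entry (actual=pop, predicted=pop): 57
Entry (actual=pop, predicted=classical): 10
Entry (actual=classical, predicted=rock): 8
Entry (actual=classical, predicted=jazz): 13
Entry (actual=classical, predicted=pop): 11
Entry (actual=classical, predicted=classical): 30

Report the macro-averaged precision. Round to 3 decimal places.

Per-class precision (TP/(TP+FP)):
  rock: TP=76, FP=4+9+8=21 → 76/97 = 0.7835
  jazz: TP=90, FP=6+10+13=29 → 90/119 = 0.7563
  pop: TP=57, FP=4+0+11=15 → 57/72 = 0.7917
  classical: TP=30, FP=9+5+10=24 → 30/54 = 0.5556
Macro-precision = mean = (0.7835 + 0.7563 + 0.7917 + 0.5556) / 4 = 0.722

0.722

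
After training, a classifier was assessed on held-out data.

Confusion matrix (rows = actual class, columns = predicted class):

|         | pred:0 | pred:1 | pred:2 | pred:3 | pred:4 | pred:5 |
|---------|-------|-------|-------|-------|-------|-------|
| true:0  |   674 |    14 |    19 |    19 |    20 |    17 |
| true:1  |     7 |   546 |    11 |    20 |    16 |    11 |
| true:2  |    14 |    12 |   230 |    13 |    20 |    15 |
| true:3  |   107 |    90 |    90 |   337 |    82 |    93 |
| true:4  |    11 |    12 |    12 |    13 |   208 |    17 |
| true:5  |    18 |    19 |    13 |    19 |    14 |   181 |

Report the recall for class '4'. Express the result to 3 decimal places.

Treat '4' as positive and all other classes as negative.
recall = TP/(TP+FN).
4: TP=208, FN=11+12+12+13+17=65 → 208/273 = 0.7619

0.762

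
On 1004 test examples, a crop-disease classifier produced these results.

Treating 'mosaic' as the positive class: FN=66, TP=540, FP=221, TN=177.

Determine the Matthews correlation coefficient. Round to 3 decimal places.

MCC = (TP·TN − FP·FN) / √((TP+FP)(TP+FN)(TN+FP)(TN+FN))
Numerator = 540·177 − 221·66 = 80994
Denominator = √(761·606·398·243) = √44601208524 = 211189.9821
MCC = 80994 / 211189.9821 = 0.384

0.384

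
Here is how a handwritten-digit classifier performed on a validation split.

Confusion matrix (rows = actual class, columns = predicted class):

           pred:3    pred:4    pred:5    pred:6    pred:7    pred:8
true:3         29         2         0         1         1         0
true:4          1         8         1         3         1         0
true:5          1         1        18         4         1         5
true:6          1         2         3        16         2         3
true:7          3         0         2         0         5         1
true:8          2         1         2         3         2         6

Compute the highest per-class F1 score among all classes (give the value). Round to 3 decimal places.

0.829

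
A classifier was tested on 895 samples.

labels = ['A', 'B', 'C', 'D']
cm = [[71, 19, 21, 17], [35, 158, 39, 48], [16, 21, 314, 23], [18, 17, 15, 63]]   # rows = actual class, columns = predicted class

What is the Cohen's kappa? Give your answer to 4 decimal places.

0.5384

Observed agreement pₒ = trace/N = 606/895 = 0.67709
Expected agreement pₑ = Σ (rowᵢ·colᵢ)/N² = (128·140 + 280·215 + 374·389 + 113·151)/895² = 0.30045
κ = (pₒ − pₑ)/(1 − pₑ) = (0.67709 − 0.30045)/(1 − 0.30045) = 0.5384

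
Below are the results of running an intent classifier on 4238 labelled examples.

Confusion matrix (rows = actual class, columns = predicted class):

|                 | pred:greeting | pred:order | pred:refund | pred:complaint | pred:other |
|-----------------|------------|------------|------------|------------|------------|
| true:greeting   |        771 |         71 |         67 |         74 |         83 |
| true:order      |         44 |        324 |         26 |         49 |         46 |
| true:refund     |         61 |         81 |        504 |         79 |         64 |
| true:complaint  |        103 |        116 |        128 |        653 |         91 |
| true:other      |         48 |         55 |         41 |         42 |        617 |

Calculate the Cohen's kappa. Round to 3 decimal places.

0.593

Observed agreement pₒ = trace/N = 2869/4238 = 0.6770
Expected agreement pₑ = Σ (rowᵢ·colᵢ)/N² = (1066·1027 + 489·647 + 789·766 + 1091·897 + 803·901)/4238² = 0.2070
κ = (pₒ − pₑ)/(1 − pₑ) = (0.6770 − 0.2070)/(1 − 0.2070) = 0.593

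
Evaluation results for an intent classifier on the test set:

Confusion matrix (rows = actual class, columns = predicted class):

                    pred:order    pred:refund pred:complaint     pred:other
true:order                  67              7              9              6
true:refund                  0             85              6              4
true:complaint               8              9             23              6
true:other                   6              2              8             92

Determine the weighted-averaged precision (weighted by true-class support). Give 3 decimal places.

0.790

Per-class precision (TP/(TP+FP)):
  order: TP=67, FP=0+8+6=14 → 67/81 = 0.8272
  refund: TP=85, FP=7+9+2=18 → 85/103 = 0.8252
  complaint: TP=23, FP=9+6+8=23 → 23/46 = 0.5000
  other: TP=92, FP=6+4+6=16 → 92/108 = 0.8519
Weighted-precision = Σ (supportᵢ/N)·precisionᵢ with N=338: (89/338)·0.8272 + (95/338)·0.8252 + (46/338)·0.5000 + (108/338)·0.8519 = 0.790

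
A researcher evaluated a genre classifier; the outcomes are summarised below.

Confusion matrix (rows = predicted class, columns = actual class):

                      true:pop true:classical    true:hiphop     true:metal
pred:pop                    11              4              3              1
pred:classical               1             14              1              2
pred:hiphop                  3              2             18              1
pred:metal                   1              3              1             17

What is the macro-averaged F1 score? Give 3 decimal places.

0.717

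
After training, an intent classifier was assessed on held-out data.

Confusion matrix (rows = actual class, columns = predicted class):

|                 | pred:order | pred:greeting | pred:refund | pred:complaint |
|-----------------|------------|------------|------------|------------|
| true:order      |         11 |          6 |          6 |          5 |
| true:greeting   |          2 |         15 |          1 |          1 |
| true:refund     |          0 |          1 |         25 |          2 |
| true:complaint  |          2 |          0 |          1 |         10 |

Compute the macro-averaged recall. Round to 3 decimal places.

Per-class recall (TP/(TP+FN)):
  order: TP=11, FN=6+6+5=17 → 11/28 = 0.3929
  greeting: TP=15, FN=2+1+1=4 → 15/19 = 0.7895
  refund: TP=25, FN=0+1+2=3 → 25/28 = 0.8929
  complaint: TP=10, FN=2+0+1=3 → 10/13 = 0.7692
Macro-recall = mean = (0.3929 + 0.7895 + 0.8929 + 0.7692) / 4 = 0.711

0.711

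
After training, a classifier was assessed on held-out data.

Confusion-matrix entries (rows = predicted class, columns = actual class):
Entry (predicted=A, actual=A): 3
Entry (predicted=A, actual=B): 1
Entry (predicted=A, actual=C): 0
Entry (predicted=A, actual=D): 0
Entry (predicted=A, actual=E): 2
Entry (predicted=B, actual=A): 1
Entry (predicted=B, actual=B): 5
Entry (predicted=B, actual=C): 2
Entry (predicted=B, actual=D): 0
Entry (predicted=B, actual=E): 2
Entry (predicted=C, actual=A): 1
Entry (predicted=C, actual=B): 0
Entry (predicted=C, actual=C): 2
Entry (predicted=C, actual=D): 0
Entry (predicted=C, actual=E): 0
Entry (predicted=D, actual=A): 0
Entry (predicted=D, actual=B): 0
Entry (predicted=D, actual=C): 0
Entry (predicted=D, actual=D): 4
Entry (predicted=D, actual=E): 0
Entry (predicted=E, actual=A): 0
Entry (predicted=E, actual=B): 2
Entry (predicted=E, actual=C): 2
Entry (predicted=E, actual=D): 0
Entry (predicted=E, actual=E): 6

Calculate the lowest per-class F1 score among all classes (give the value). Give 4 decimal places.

Per-class F1 score (2·TP/(2·TP+FP+FN)):
  A: TP=3, FP=1+0+0+2=3, FN=1+1+0+0=2 → 6/11 = 0.54545
  B: TP=5, FP=1+2+0+2=5, FN=1+0+0+2=3 → 10/18 = 0.55556
  C: TP=2, FP=1+0+0+0=1, FN=0+2+0+2=4 → 4/9 = 0.44444
  D: TP=4, FP=0+0+0+0=0, FN=0+0+0+0=0 → 8/8 = 1.00000
  E: TP=6, FP=0+2+2+0=4, FN=2+2+0+0=4 → 12/20 = 0.60000
Lowest is class 'C' with F1 score = 0.4444.

0.4444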